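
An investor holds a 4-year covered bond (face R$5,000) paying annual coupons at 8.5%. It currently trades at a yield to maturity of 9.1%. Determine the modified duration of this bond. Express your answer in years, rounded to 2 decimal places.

Periodic yield y = 0.091. First find Macaulay duration:
  t   CF        PV=CF/(1+0.091)^t    t·PV
  1       425.00       389.5509       389.5509
  2       425.00       357.0585       714.1171
  3       425.00       327.2764       981.8292
  4     5,425.00     3,829.1355    15,316.5422
  Σ                  4,903.0214    17,402.0393
P = 4,903.0214; Macaulay duration = 17,402.0393 / 4,903.0214 = 3.54925 years.
Modified duration = D_Mac / (1 + y) = 3.54925 / 1.091 = 3.25321 years.

3.25 years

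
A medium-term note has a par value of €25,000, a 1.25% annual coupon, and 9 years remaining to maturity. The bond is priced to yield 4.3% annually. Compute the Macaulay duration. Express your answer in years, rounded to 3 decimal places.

8.495 years

Periodic yield y = 0.043. Discount each cash flow and weight by its year:
  t   CF        PV=CF/(1+0.043)^t    t·PV
  1       312.50       299.6165       299.6165
  2       312.50       287.2641       574.5283
  3       312.50       275.4210       826.2631
  4       312.50       264.0662     1,056.2647
  5       312.50       253.1795     1,265.8973
  6       312.50       242.7416     1,456.4495
  7       312.50       232.7340     1,629.1381
  8       312.50       223.1390     1,785.1123
  9    25,312.50    17,329.1102   155,961.9922
  Σ                 19,407.2722   164,855.2620
Price P = Σ PV = 19,407.2722.
Macaulay duration = Σ(t·PV) / P = 164,855.2620 / 19,407.2722 = 8.49451 years.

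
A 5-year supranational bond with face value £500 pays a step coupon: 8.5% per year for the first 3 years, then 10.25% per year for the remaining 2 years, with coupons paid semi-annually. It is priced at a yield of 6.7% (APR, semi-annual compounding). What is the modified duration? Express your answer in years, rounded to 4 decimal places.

4.0739 years

Periodic yield y = 0.0335. First find Macaulay duration:
  t   CF        PV=CF/(1+0.0335)^t    t·PV
  1       21.250        20.5612        20.5612
  2       21.250        19.8947        39.7895
  3       21.250        19.2499        57.7496
  4       21.250        18.6259        74.5036
  5       21.250        18.0221        90.1107
  6       21.250        17.4380       104.6278
  7       25.625        20.3465       142.4258
  8       25.625        19.6870       157.4962
  9       25.625        19.0489       171.4400
  10     525.625       378.0691     3,780.6912
  Σ                    550.9434     4,639.3954
P = 550.9434; Macaulay duration = 4,639.3954 / 550.9434 = 8.42082 half-year periods = 4.21041 years.
Modified duration = D_Mac / (1 + y) = 4.21041 / 1.0335 = 4.07393 years.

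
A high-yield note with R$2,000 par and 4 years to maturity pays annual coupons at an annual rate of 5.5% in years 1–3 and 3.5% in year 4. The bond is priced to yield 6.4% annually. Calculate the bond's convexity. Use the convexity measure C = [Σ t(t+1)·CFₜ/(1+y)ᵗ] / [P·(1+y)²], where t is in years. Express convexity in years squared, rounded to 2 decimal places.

With y = 0.064:
  t   CF        PV=CF/(1+0.064)^t    t·PV        t(t+1)·PV
  1       110.00       103.3835       103.3835         206.7669
  2       110.00        97.1649       194.3298         582.9894
  3       110.00        91.3204       273.9612       1,095.8448
  4     2,070.00     1,615.1164     6,460.4657      32,302.3285
  Σ                  1,906.9852     7,032.1402      34,187.9296
P = 1,906.9852.
Convexity = Σ t(t+1)·PV / [P·(1+y)²] = 34,187.9296 / (1,906.9852 × 1.132096) = 15.83588.

15.84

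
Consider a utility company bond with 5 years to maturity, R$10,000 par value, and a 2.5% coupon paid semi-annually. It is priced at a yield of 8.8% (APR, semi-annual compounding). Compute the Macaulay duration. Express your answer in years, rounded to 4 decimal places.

4.6781 years

Periodic yield y = 0.044. Discount each cash flow and weight by its period:
  t   CF        PV=CF/(1+0.044)^t    t·PV
  1       125.00       119.7318       119.7318
  2       125.00       114.6856       229.3713
  3       125.00       109.8521       329.5564
  4       125.00       105.2224       420.8894
  5       125.00       100.7877       503.9385
  6       125.00        96.5399       579.2396
  7       125.00        92.4712       647.2984
  8       125.00        88.5740       708.5916
  9       125.00        84.8410       763.5686
  10   10,125.00     6,582.4875    65,824.8753
  Σ                  7,495.1932    70,127.0610
Price P = Σ PV = 7,495.1932.
Macaulay duration = Σ(t·PV) / P = 70,127.0610 / 7,495.1932 = 9.35627 half-year periods.
In years: 9.35627 / 2 = 4.67814 years.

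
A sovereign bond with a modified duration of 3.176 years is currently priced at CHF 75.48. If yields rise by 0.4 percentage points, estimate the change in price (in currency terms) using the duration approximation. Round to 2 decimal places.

Duration approximation: ΔP/P ≈ -D_mod · Δy = -3.176 × (+0.004) = -0.012704.
ΔP ≈ 75.48 × (-0.012704) = -0.95889792.

-CHF 0.96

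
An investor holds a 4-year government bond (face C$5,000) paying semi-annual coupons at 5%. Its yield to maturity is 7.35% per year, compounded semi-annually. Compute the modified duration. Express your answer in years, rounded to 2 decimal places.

Periodic yield y = 0.03675. First find Macaulay duration:
  t   CF        PV=CF/(1+0.03675)^t    t·PV
  1       125.00       120.5691       120.5691
  2       125.00       116.2952       232.5905
  3       125.00       112.1729       336.5186
  4       125.00       108.1967       432.7866
  5       125.00       104.3614       521.8069
  6       125.00       100.6620       603.9723
  7       125.00        97.0938       679.6569
  8     5,125.00     3,839.7373    30,717.8987
  Σ                  4,599.0885    33,645.7996
P = 4,599.0885; Macaulay duration = 33,645.7996 / 4,599.0885 = 7.31575 half-year periods = 3.65788 years.
Modified duration = D_Mac / (1 + y) = 3.65788 / 1.03675 = 3.52822 years.

3.53 years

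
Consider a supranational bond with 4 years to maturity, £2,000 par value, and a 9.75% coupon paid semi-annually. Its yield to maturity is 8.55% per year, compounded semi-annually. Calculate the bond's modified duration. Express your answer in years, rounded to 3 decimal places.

3.279 years

Periodic yield y = 0.04275. First find Macaulay duration:
  t   CF        PV=CF/(1+0.04275)^t    t·PV
  1        97.50        93.5028        93.5028
  2        97.50        89.6694       179.3388
  3        97.50        85.9932       257.9795
  4        97.50        82.4677       329.8708
  5        97.50        79.0867       395.4337
  6        97.50        75.8444       455.0663
  7        97.50        72.7350       509.1447
  8     2,097.50     1,500.5842    12,004.6739
  Σ                  2,079.8833    14,225.0105
P = 2,079.8833; Macaulay duration = 14,225.0105 / 2,079.8833 = 6.83933 half-year periods = 3.41967 years.
Modified duration = D_Mac / (1 + y) = 3.41967 / 1.04275 = 3.27947 years.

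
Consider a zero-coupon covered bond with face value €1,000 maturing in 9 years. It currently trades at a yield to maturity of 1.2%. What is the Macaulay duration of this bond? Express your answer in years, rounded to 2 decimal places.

9.00 years

A zero-coupon bond has a single cash flow at maturity, so its Macaulay duration equals its maturity: 9 years.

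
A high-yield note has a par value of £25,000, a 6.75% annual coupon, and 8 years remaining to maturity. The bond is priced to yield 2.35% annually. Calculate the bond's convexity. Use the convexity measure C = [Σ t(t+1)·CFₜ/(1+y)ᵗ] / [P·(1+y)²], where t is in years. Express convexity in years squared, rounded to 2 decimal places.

53.48

With y = 0.0235:
  t   CF        PV=CF/(1+0.0235)^t    t·PV        t(t+1)·PV
  1     1,687.50     1,648.7543     1,648.7543       3,297.5085
  2     1,687.50     1,610.8982     3,221.7963       9,665.3890
  3     1,687.50     1,573.9113     4,721.7338      18,886.9350
  4     1,687.50     1,537.7736     6,151.0943      30,755.4715
  5     1,687.50     1,502.4656     7,512.3282      45,073.9690
  6     1,687.50     1,467.9684     8,807.8103      61,654.6718
  7     1,687.50     1,434.2632    10,039.8423      80,318.7386
  8    26,687.50    22,161.8043   177,294.4348   1,595,649.9128
  Σ                 32,937.8388   219,397.7942   1,845,302.5962
P = 32,937.8388.
Convexity = Σ t(t+1)·PV / [P·(1+y)²] = 1,845,302.5962 / (32,937.8388 × 1.047552) = 53.48067.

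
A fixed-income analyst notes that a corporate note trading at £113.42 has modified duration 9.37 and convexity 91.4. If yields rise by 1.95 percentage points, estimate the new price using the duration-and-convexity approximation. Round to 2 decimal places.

Duration effect: -D_mod·Δy = -9.37 × (+0.0195) = -0.182715
Convexity effect: ½·C·(Δy)² = 0.5 × 91.4 × (0.0195)² = +0.017377425
ΔP/P ≈ -0.182715 + 0.017377425 = -0.165337575
New price ≈ 113.42 × (1 - 0.165337575) = 94.6674122435.

£94.67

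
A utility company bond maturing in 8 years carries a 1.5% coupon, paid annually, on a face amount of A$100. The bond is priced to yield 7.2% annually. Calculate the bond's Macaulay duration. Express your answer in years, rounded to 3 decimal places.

Periodic yield y = 0.072. Discount each cash flow and weight by its year:
  t   CF        PV=CF/(1+0.072)^t    t·PV
  1         1.50         1.3993         1.3993
  2         1.50         1.3053         2.6105
  3         1.50         1.2176         3.6528
  4         1.50         1.1358         4.5433
  5         1.50         1.0595         5.2977
  6         1.50         0.9884         5.9303
  7         1.50         0.9220         6.4540
  8       101.50        58.1980       465.5837
  Σ                     66.2258       495.4715
Price P = Σ PV = 66.2258.
Macaulay duration = Σ(t·PV) / P = 495.4715 / 66.2258 = 7.48154 years.

7.482 years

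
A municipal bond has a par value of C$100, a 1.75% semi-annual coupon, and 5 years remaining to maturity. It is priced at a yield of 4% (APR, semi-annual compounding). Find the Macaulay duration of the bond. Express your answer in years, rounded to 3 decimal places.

4.796 years

Periodic yield y = 0.02. Discount each cash flow and weight by its period:
  t   CF        PV=CF/(1+0.02)^t    t·PV
  1        0.875         0.8578         0.8578
  2        0.875         0.8410         1.6820
  3        0.875         0.8245         2.4736
  4        0.875         0.8084         3.2335
  5        0.875         0.7925         3.9626
  6        0.875         0.7770         4.6618
  7        0.875         0.7617         5.3322
  8        0.875         0.7468         5.9744
  9        0.875         0.7322         6.5894
  10     100.875        82.7526       827.5263
  Σ                     89.8946       862.2938
Price P = Σ PV = 89.8946.
Macaulay duration = Σ(t·PV) / P = 862.2938 / 89.8946 = 9.59228 half-year periods.
In years: 9.59228 / 2 = 4.79614 years.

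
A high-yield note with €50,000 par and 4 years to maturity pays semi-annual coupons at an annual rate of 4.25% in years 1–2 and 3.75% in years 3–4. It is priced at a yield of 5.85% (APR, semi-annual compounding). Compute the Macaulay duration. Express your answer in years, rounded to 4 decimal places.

3.7147 years

Periodic yield y = 0.02925. Discount each cash flow and weight by its period:
  t   CF        PV=CF/(1+0.02925)^t    t·PV
  1     1,062.50     1,032.3051     1,032.3051
  2     1,062.50     1,002.9683     2,005.9365
  3     1,062.50       974.4651     2,923.3954
  4     1,062.50       946.7721     3,787.0883
  5       937.50       811.6465     4,058.2323
  6       937.50       788.5805     4,731.4829
  7       937.50       766.1700     5,363.1900
  8    50,937.50    40,445.5384   323,564.3070
  Σ                 46,768.4459   347,465.9375
Price P = Σ PV = 46,768.4459.
Macaulay duration = Σ(t·PV) / P = 347,465.9375 / 46,768.4459 = 7.42950 half-year periods.
In years: 7.42950 / 2 = 3.71475 years.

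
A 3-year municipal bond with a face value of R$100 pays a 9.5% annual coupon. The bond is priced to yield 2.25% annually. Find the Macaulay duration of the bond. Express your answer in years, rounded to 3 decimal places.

Periodic yield y = 0.0225. Discount each cash flow and weight by its year:
  t   CF        PV=CF/(1+0.0225)^t    t·PV
  1         9.50         9.2910         9.2910
  2         9.50         9.0865        18.1730
  3       109.50       102.4293       307.2879
  Σ                    120.8068       334.7518
Price P = Σ PV = 120.8068.
Macaulay duration = Σ(t·PV) / P = 334.7518 / 120.8068 = 2.77097 years.

2.771 years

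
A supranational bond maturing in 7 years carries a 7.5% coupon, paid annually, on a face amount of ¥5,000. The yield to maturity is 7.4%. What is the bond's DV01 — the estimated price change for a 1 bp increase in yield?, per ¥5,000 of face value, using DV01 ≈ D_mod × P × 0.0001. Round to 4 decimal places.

Periodic yield y = 0.074.
  t   CF        PV=CF/(1+0.074)^t    t·PV
  1       375.00       349.1620       349.1620
  2       375.00       325.1043       650.2086
  3       375.00       302.7042       908.1126
  4       375.00       281.8475     1,127.3899
  5       375.00       262.4278     1,312.1391
  6       375.00       244.3462     1,466.0772
  7     5,375.00     3,260.9827    22,826.8791
  Σ                  5,026.5747    28,639.9684
P = 5,026.5747; D_Mac = 5.69771 yrs; D_mod = 5.30513 yrs.
DV01 ≈ 5.30513 × 5,026.5747 × 0.0001 = 2.666664.

¥2.6667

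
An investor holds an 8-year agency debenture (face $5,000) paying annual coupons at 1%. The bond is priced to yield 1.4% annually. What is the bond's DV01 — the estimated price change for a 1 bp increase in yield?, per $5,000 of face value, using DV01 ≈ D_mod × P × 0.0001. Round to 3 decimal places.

Periodic yield y = 0.014.
  t   CF        PV=CF/(1+0.014)^t    t·PV
  1        50.00        49.3097        49.3097
  2        50.00        48.6289        97.2577
  3        50.00        47.9575       143.8724
  4        50.00        47.2953       189.1813
  5        50.00        46.6423       233.2116
  6        50.00        45.9984       275.9901
  7        50.00        45.3633       317.5429
  8     5,050.00     4,518.4319    36,147.4549
  Σ                  4,849.6271    37,453.8206
P = 4,849.6271; D_Mac = 7.72303 yrs; D_mod = 7.61640 yrs.
DV01 ≈ 7.61640 × 4,849.6271 × 0.0001 = 3.693671.

$3.694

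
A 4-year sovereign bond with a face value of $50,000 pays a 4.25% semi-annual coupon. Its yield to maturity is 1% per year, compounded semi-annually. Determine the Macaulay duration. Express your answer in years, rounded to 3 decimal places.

3.740 years

Periodic yield y = 0.005. Discount each cash flow and weight by its period:
  t   CF        PV=CF/(1+0.005)^t    t·PV
  1     1,062.50     1,057.2139     1,057.2139
  2     1,062.50     1,051.9542     2,103.9083
  3     1,062.50     1,046.7206     3,140.1617
  4     1,062.50     1,041.5130     4,166.0520
  5     1,062.50     1,036.3313     5,181.6567
  6     1,062.50     1,031.1755     6,187.0527
  7     1,062.50     1,026.0452     7,182.3166
  8    51,062.50    49,065.2007   392,521.6058
  Σ                 56,356.1544   421,539.9677
Price P = Σ PV = 56,356.1544.
Macaulay duration = Σ(t·PV) / P = 421,539.9677 / 56,356.1544 = 7.47993 half-year periods.
In years: 7.47993 / 2 = 3.73996 years.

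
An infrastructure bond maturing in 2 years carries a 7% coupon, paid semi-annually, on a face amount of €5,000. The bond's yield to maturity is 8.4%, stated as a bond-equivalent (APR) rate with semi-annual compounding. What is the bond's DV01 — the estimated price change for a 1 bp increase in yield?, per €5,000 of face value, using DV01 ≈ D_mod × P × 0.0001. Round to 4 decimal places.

Periodic yield y = 0.042.
  t   CF        PV=CF/(1+0.042)^t    t·PV
  1       175.00       167.9463       167.9463
  2       175.00       161.1768       322.3537
  3       175.00       154.6803       464.0408
  4     5,175.00     4,389.7469    17,558.9875
  Σ                  4,873.5502    18,513.3282
P = 4,873.5502; D_Mac = 3.79874 half-year periods = 1.89937 yrs; D_mod = 1.82281 yrs.
DV01 ≈ 1.82281 × 4,873.5502 × 0.0001 = 0.888355.

€0.8884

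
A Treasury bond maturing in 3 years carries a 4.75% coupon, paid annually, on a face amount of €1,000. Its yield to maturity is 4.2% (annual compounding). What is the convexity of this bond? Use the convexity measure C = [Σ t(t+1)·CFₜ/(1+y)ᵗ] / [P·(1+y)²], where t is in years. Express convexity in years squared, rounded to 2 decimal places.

With y = 0.042:
  t   CF        PV=CF/(1+0.042)^t    t·PV        t(t+1)·PV
  1        47.50        45.5854        45.5854          91.1708
  2        47.50        43.7480        87.4960         262.4880
  3     1,047.50       925.8718     2,777.6155      11,110.4621
  Σ                  1,015.2052     2,910.6969      11,464.1209
P = 1,015.2052.
Convexity = Σ t(t+1)·PV / [P·(1+y)²] = 11,464.1209 / (1,015.2052 × 1.085764) = 10.40043.

10.40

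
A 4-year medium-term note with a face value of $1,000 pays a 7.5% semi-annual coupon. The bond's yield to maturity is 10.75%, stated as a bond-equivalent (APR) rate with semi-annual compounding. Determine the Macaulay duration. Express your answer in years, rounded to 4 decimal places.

3.4975 years

Periodic yield y = 0.05375. Discount each cash flow and weight by its period:
  t   CF        PV=CF/(1+0.05375)^t    t·PV
  1        37.50        35.5872        35.5872
  2        37.50        33.7719        67.5439
  3        37.50        32.0493        96.1479
  4        37.50        30.4145       121.6581
  5        37.50        28.8631       144.3156
  6        37.50        27.3909       164.3452
  7        37.50        25.9937       181.9559
  8     1,037.50       682.4760     5,459.8083
  Σ                    896.5467     6,271.3620
Price P = Σ PV = 896.5467.
Macaulay duration = Σ(t·PV) / P = 6,271.3620 / 896.5467 = 6.99502 half-year periods.
In years: 6.99502 / 2 = 3.49751 years.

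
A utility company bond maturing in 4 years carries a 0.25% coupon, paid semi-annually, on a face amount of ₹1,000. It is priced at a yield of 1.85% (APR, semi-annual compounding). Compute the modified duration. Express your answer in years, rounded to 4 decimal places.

Periodic yield y = 0.00925. First find Macaulay duration:
  t   CF        PV=CF/(1+0.00925)^t    t·PV
  1         1.25         1.2385         1.2385
  2         1.25         1.2272         2.4544
  3         1.25         1.2159         3.6478
  4         1.25         1.2048         4.8192
  5         1.25         1.1938         5.9688
  6         1.25         1.1828         7.0969
  7         1.25         1.1720         8.2038
  8     1,001.25       930.1489     7,441.1910
  Σ                    938.5839     7,474.6205
P = 938.5839; Macaulay duration = 7,474.6205 / 938.5839 = 7.96372 half-year periods = 3.98186 years.
Modified duration = D_Mac / (1 + y) = 3.98186 / 1.00925 = 3.94537 years.

3.9454 years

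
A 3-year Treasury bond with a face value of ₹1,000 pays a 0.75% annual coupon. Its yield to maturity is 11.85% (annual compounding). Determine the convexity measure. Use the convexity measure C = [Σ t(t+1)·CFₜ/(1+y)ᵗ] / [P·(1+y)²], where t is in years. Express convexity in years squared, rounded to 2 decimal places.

With y = 0.1185:
  t   CF        PV=CF/(1+0.1185)^t    t·PV        t(t+1)·PV
  1         7.50         6.7054         6.7054          13.4108
  2         7.50         5.9950        11.9900          35.9700
  3     1,007.50       720.0076     2,160.0228       8,640.0914
  Σ                    732.7080     2,178.7183       8,689.4722
P = 732.7080.
Convexity = Σ t(t+1)·PV / [P·(1+y)²] = 8,689.4722 / (732.7080 × 1.251042) = 9.47961.

9.48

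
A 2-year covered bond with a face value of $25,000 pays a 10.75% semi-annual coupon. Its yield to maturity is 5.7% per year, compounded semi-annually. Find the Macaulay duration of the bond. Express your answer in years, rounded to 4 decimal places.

1.8593 years

Periodic yield y = 0.0285. Discount each cash flow and weight by its period:
  t   CF        PV=CF/(1+0.0285)^t    t·PV
  1     1,343.75     1,306.5143     1,306.5143
  2     1,343.75     1,270.3105     2,540.6210
  3     1,343.75     1,235.1099     3,705.3296
  4    26,343.75    23,542.9246    94,171.6985
  Σ                 27,354.8593   101,724.1634
Price P = Σ PV = 27,354.8593.
Macaulay duration = Σ(t·PV) / P = 101,724.1634 / 27,354.8593 = 3.71869 half-year periods.
In years: 3.71869 / 2 = 1.85934 years.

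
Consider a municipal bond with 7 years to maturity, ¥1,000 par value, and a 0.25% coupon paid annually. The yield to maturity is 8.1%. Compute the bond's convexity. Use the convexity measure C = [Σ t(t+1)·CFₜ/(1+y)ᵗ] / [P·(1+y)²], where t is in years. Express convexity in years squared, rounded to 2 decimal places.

47.27

With y = 0.081:
  t   CF        PV=CF/(1+0.081)^t    t·PV        t(t+1)·PV
  1         2.50         2.3127         2.3127           4.6253
  2         2.50         2.1394         4.2788          12.8363
  3         2.50         1.9791         5.9372          23.7489
  4         2.50         1.8308         7.3231          36.6157
  5         2.50         1.6936         8.4680          50.8081
  6         2.50         1.5667         9.4002          65.8014
  7     1,002.50       581.1718     4,068.2025      32,545.6201
  Σ                    592.6940     4,105.9225      32,740.0559
P = 592.6940.
Convexity = Σ t(t+1)·PV / [P·(1+y)²] = 32,740.0559 / (592.6940 × 1.168561) = 47.27129.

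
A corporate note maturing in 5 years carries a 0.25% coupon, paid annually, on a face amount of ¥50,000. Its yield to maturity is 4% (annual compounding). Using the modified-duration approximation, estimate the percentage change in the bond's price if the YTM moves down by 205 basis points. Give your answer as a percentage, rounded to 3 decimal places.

Periodic yield y = 0.04. Modified duration first:
  t   CF        PV=CF/(1+0.04)^t    t·PV
  1       125.00       120.1923       120.1923
  2       125.00       115.5695       231.1391
  3       125.00       111.1245       333.3736
  4       125.00       106.8505       427.4021
  5    50,125.00    41,199.0962   205,995.4811
  Σ                 41,652.8331   207,107.5882
P = 41,652.8331; D_Mac = 4.97223 yrs; D_mod = 4.97223/(1+0.04) = 4.78099 yrs.
ΔP/P ≈ -D_mod · Δy = -4.78099 × (-0.0205) = +0.098010 = +9.8010%.

+9.801%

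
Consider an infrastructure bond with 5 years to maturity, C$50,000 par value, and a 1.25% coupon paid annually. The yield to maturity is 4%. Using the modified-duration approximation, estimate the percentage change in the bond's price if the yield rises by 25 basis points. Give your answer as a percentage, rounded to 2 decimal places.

-1.17%

Periodic yield y = 0.04. Modified duration first:
  t   CF        PV=CF/(1+0.04)^t    t·PV
  1       625.00       600.9615       600.9615
  2       625.00       577.8476     1,155.6953
  3       625.00       555.6227     1,666.8682
  4       625.00       534.2526     2,137.0105
  5    50,625.00    41,610.0598   208,050.2989
  Σ                 43,878.7443   213,610.8344
P = 43,878.7443; D_Mac = 4.86821 yrs; D_mod = 4.86821/(1+0.04) = 4.68097 yrs.
ΔP/P ≈ -D_mod · Δy = -4.68097 × (+0.0025) = -0.011702 = -1.1702%.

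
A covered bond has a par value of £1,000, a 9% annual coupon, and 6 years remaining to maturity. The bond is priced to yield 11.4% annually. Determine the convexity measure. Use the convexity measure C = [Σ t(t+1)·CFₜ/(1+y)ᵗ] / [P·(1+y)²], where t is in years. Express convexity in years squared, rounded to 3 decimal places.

With y = 0.114:
  t   CF        PV=CF/(1+0.114)^t    t·PV        t(t+1)·PV
  1        90.00        80.7899        80.7899         161.5799
  2        90.00        72.5224       145.0448         435.1344
  3        90.00        65.1009       195.3027         781.2107
  4        90.00        58.4389       233.7554       1,168.7772
  5        90.00        52.4586       262.2929       1,573.7575
  6     1,090.00       570.3157     3,421.8944      23,953.2608
  Σ                    899.6264     4,339.0802      28,073.7205
P = 899.6264.
Convexity = Σ t(t+1)·PV / [P·(1+y)²] = 28,073.7205 / (899.6264 × 1.240996) = 25.14591.

25.146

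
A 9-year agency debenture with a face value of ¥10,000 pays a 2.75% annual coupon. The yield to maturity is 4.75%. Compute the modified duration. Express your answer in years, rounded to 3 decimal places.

7.642 years

Periodic yield y = 0.0475. First find Macaulay duration:
  t   CF        PV=CF/(1+0.0475)^t    t·PV
  1       275.00       262.5298       262.5298
  2       275.00       250.6251       501.2503
  3       275.00       239.2603       717.7808
  4       275.00       228.4108       913.6431
  5       275.00       218.0532     1,090.2662
  6       275.00       208.1654     1,248.9923
  7       275.00       198.7259     1,391.0813
  8       275.00       189.7145     1,517.7157
  9    10,275.00     6,766.9902    60,902.9116
  Σ                  8,562.4752    68,546.1710
P = 8,562.4752; Macaulay duration = 68,546.1710 / 8,562.4752 = 8.00542 years.
Modified duration = D_Mac / (1 + y) = 8.00542 / 1.0475 = 7.64240 years.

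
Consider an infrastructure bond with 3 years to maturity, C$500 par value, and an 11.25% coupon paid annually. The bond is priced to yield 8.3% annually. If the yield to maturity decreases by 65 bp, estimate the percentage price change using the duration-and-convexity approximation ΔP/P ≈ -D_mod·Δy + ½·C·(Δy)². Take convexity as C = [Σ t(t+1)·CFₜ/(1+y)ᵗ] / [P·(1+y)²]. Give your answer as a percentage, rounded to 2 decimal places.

+1.65%

With y = 0.083:
  t   CF        PV=CF/(1+0.083)^t    t·PV        t(t+1)·PV
  1        56.25        51.9391        51.9391         103.8781
  2        56.25        47.9585        95.9170         287.7510
  3       556.25       437.9098     1,313.7294       5,254.9175
  Σ                    537.8074     1,461.5854       5,646.5466
P = 537.8074; D_Mac = 2.71767 yrs; D_mod = 2.50939 yrs; C = 8.95157.
Duration effect: -2.50939 × (-0.0065) = +0.016311
Convexity effect: 0.5 × 8.95157 × (-0.0065)² = +0.0001891
ΔP/P ≈ +0.016311 + 0.0001891 = +0.016500 = +1.6500%.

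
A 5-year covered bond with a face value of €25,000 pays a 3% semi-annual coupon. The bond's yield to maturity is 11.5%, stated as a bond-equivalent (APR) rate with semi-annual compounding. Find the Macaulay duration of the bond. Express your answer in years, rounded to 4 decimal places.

4.5947 years

Periodic yield y = 0.0575. Discount each cash flow and weight by its period:
  t   CF        PV=CF/(1+0.0575)^t    t·PV
  1       375.00       354.6099       354.6099
  2       375.00       335.3285       670.6571
  3       375.00       317.0955       951.2866
  4       375.00       299.8539     1,199.4158
  5       375.00       283.5498     1,417.7491
  6       375.00       268.1322     1,608.7933
  7       375.00       253.5529     1,774.8705
  8       375.00       239.7664     1,918.1309
  9       375.00       226.7294     2,040.5648
  10   25,375.00    14,507.8244   145,078.2440
  Σ                 17,086.4431   157,014.3222
Price P = Σ PV = 17,086.4431.
Macaulay duration = Σ(t·PV) / P = 157,014.3222 / 17,086.4431 = 9.18941 half-year periods.
In years: 9.18941 / 2 = 4.59470 years.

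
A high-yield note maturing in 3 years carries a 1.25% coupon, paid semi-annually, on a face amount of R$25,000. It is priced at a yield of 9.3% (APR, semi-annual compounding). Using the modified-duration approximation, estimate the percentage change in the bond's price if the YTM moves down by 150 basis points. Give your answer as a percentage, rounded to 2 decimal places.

+4.22%

Periodic yield y = 0.0465. Modified duration first:
  t   CF        PV=CF/(1+0.0465)^t    t·PV
  1       156.25       149.3072       149.3072
  2       156.25       142.6729       285.3458
  3       156.25       136.3334       409.0003
  4       156.25       130.2756       521.1024
  5       156.25       124.4870       622.4348
  6    25,156.25    19,151.8401   114,911.0403
  Σ                 19,834.9162   116,898.2308
P = 19,834.9162; D_Mac = 5.89356 half-year periods = 2.94678 yrs; D_mod = 2.94678/(1+0.0465) = 2.81584 yrs.
ΔP/P ≈ -D_mod · Δy = -2.81584 × (-0.015) = +0.042238 = +4.2238%.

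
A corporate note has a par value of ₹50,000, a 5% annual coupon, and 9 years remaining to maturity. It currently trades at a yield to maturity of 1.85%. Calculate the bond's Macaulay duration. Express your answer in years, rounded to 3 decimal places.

7.654 years

Periodic yield y = 0.0185. Discount each cash flow and weight by its year:
  t   CF        PV=CF/(1+0.0185)^t    t·PV
  1     2,500.00     2,454.5901     2,454.5901
  2     2,500.00     2,410.0050     4,820.0100
  3     2,500.00     2,366.2297     7,098.6892
  4     2,500.00     2,323.2496     9,292.9985
  5     2,500.00     2,281.0502    11,405.2510
  6     2,500.00     2,239.6173    13,437.7036
  7     2,500.00     2,198.9369    15,392.5586
  8     2,500.00     2,158.9955    17,271.9642
  9    52,500.00    44,515.3716   400,638.3447
  Σ                 62,948.0460   481,812.1099
Price P = Σ PV = 62,948.0460.
Macaulay duration = Σ(t·PV) / P = 481,812.1099 / 62,948.0460 = 7.65412 years.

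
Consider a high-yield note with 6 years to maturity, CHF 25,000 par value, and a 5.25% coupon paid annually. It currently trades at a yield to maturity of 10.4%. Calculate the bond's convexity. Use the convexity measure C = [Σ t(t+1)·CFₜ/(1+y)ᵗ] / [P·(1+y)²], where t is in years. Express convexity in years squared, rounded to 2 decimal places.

With y = 0.104:
  t   CF        PV=CF/(1+0.104)^t    t·PV        t(t+1)·PV
  1     1,312.50     1,188.8587     1,188.8587       2,377.7174
  2     1,312.50     1,076.8648     2,153.7295       6,461.1886
  3     1,312.50       975.4210     2,926.2629      11,705.0517
  4     1,312.50       883.5335     3,534.1340      17,670.6699
  5     1,312.50       800.3021     4,001.5104      24,009.0624
  6    26,312.50    14,532.7457    87,196.4739     610,375.3175
  Σ                 19,457.7257   101,000.9695     672,599.0075
P = 19,457.7257.
Convexity = Σ t(t+1)·PV / [P·(1+y)²] = 672,599.0075 / (19,457.7257 × 1.218816) = 28.36129.

28.36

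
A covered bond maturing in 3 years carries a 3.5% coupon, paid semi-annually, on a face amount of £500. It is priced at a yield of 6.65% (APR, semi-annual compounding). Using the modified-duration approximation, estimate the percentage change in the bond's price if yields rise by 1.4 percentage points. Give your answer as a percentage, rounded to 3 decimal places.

-3.885%

Periodic yield y = 0.03325. Modified duration first:
  t   CF        PV=CF/(1+0.03325)^t    t·PV
  1         8.75         8.4684         8.4684
  2         8.75         8.1959        16.3918
  3         8.75         7.9322        23.7965
  4         8.75         7.6769        30.7076
  5         8.75         7.4299        37.1493
  6       508.75       418.0921     2,508.5525
  Σ                    457.7954     2,625.0662
P = 457.7954; D_Mac = 5.73415 half-year periods = 2.86707 yrs; D_mod = 2.86707/(1+0.03325) = 2.77481 yrs.
ΔP/P ≈ -D_mod · Δy = -2.77481 × (+0.014) = -0.038847 = -3.8847%.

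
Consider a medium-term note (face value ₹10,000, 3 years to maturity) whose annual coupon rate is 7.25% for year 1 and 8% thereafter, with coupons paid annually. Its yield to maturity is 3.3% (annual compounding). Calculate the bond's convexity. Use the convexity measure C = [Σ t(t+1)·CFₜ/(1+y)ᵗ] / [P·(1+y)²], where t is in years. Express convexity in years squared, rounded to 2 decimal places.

With y = 0.033:
  t   CF        PV=CF/(1+0.033)^t    t·PV        t(t+1)·PV
  1       725.00       701.8393       701.8393       1,403.6786
  2       800.00       749.7032     1,499.4063       4,498.2190
  3    10,800.00     9,797.6696    29,393.0089     117,572.0355
  Σ                 11,249.2121    31,594.2545     123,473.9331
P = 11,249.2121.
Convexity = Σ t(t+1)·PV / [P·(1+y)²] = 123,473.9331 / (11,249.2121 × 1.067089) = 10.28614.

10.29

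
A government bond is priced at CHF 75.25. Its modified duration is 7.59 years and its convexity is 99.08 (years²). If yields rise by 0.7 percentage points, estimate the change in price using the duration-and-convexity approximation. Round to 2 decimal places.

-CHF 3.82

Duration effect: -D_mod·Δy = -7.59 × (+0.007) = -0.053130
Convexity effect: ½·C·(Δy)² = 0.5 × 99.08 × (0.007)² = +0.00242746
ΔP/P ≈ -0.053130 + 0.00242746 = -0.05070254
ΔP ≈ 75.25 × (-0.05070254) = -3.815366135.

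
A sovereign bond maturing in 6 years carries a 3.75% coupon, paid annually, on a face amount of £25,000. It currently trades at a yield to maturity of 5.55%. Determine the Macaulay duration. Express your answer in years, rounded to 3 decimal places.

Periodic yield y = 0.0555. Discount each cash flow and weight by its year:
  t   CF        PV=CF/(1+0.0555)^t    t·PV
  1       937.50       888.2046       888.2046
  2       937.50       841.5013     1,683.0026
  3       937.50       797.2537     2,391.7612
  4       937.50       755.3328     3,021.3311
  5       937.50       715.6161     3,578.0804
  6    25,937.50    18,757.6612   112,545.9674
  Σ                 22,755.5698   124,108.3474
Price P = Σ PV = 22,755.5698.
Macaulay duration = Σ(t·PV) / P = 124,108.3474 / 22,755.5698 = 5.45398 years.

5.454 years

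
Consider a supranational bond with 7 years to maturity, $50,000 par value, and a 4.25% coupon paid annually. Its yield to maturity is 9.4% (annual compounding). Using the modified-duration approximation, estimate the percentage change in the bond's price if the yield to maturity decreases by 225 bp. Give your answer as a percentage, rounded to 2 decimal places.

+12.44%

Periodic yield y = 0.094. Modified duration first:
  t   CF        PV=CF/(1+0.094)^t    t·PV
  1     2,125.00     1,942.4132     1,942.4132
  2     2,125.00     1,775.5148     3,551.0295
  3     2,125.00     1,622.9568     4,868.8705
  4     2,125.00     1,483.5072     5,934.0286
  5     2,125.00     1,356.0395     6,780.1973
  6     2,125.00     1,239.5242     7,437.1451
  7    52,125.00    27,792.3208   194,546.2456
  Σ                 37,212.2763   225,059.9297
P = 37,212.2763; D_Mac = 6.04800 yrs; D_mod = 6.04800/(1+0.094) = 5.52834 yrs.
ΔP/P ≈ -D_mod · Δy = -5.52834 × (-0.0225) = +0.124388 = +12.4388%.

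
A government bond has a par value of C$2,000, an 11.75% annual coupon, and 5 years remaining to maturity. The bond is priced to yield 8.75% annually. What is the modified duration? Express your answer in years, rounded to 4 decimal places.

3.7773 years

Periodic yield y = 0.0875. First find Macaulay duration:
  t   CF        PV=CF/(1+0.0875)^t    t·PV
  1       235.00       216.0920       216.0920
  2       235.00       198.7052       397.4105
  3       235.00       182.7175       548.1524
  4       235.00       168.0161       672.0642
  5     2,235.00     1,469.3701     7,346.8505
  Σ                  2,234.9008     9,180.5696
P = 2,234.9008; Macaulay duration = 9,180.5696 / 2,234.9008 = 4.10782 years.
Modified duration = D_Mac / (1 + y) = 4.10782 / 1.0875 = 3.77731 years.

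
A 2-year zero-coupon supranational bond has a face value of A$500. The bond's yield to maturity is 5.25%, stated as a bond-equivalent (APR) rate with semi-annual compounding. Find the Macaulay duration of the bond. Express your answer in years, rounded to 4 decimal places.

2.0000 years

A zero-coupon bond has a single cash flow at maturity, so its Macaulay duration equals its maturity: 2 years.
(Equivalently: 4 semi-annual periods ÷ 2 = 2 years.)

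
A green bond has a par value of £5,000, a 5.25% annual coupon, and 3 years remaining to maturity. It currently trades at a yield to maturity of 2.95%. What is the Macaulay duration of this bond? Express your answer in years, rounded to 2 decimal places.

2.86 years

Periodic yield y = 0.0295. Discount each cash flow and weight by its year:
  t   CF        PV=CF/(1+0.0295)^t    t·PV
  1       262.50       254.9781       254.9781
  2       262.50       247.6718       495.3437
  3     5,262.50     4,822.9533    14,468.8599
  Σ                  5,325.6033    15,219.1817
Price P = Σ PV = 5,325.6033.
Macaulay duration = Σ(t·PV) / P = 15,219.1817 / 5,325.6033 = 2.85774 years.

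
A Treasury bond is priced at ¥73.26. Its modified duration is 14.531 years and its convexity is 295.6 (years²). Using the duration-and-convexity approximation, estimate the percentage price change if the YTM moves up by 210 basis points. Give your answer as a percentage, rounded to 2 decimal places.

Duration effect: -D_mod·Δy = -14.531 × (+0.021) = -0.305151
Convexity effect: ½·C·(Δy)² = 0.5 × 295.6 × (0.021)² = +0.0651798
ΔP/P ≈ -0.305151 + 0.0651798 = -0.2399712
= -23.99712%.

-24.00%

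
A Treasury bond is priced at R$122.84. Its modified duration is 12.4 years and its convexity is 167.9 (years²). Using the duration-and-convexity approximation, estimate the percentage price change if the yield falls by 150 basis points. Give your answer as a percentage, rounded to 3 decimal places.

+20.489%

Duration effect: -D_mod·Δy = -12.4 × (-0.015) = +0.186000
Convexity effect: ½·C·(Δy)² = 0.5 × 167.9 × (-0.015)² = +0.01888875
ΔP/P ≈ +0.186000 + 0.01888875 = +0.20488875
= +20.488875%.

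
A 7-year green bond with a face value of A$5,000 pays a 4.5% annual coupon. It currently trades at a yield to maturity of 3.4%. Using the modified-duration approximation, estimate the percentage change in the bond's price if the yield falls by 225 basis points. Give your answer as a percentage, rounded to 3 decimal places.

Periodic yield y = 0.034. Modified duration first:
  t   CF        PV=CF/(1+0.034)^t    t·PV
  1       225.00       217.6015       217.6015
  2       225.00       210.4464       420.8927
  3       225.00       203.5265       610.5794
  4       225.00       196.8341       787.3364
  5       225.00       190.3618       951.8090
  6       225.00       184.1023     1,104.6140
  7     5,225.00     4,134.6859    28,942.8013
  Σ                  5,337.5585    33,035.6345
P = 5,337.5585; D_Mac = 6.18928 yrs; D_mod = 6.18928/(1+0.034) = 5.98576 yrs.
ΔP/P ≈ -D_mod · Δy = -5.98576 × (-0.0225) = +0.134680 = +13.4680%.

+13.468%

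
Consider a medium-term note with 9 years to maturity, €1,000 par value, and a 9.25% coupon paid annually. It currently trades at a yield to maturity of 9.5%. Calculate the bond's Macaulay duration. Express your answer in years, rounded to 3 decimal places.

6.464 years

Periodic yield y = 0.095. Discount each cash flow and weight by its year:
  t   CF        PV=CF/(1+0.095)^t    t·PV
  1        92.50        84.4749        84.4749
  2        92.50        77.1460       154.2920
  3        92.50        70.4530       211.3589
  4        92.50        64.3406       257.3625
  5        92.50        58.7586       293.7928
  6        92.50        53.6608       321.9647
  7        92.50        49.0053       343.0370
  8        92.50        44.7537       358.0295
  9     1,092.50       482.7190     4,344.4708
  Σ                    985.3118     6,368.7831
Price P = Σ PV = 985.3118.
Macaulay duration = Σ(t·PV) / P = 6,368.7831 / 985.3118 = 6.46372 years.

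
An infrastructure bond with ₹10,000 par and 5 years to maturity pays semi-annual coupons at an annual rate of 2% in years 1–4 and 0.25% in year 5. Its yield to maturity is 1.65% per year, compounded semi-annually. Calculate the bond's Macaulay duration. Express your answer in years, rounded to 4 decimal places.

Periodic yield y = 0.00825. Discount each cash flow and weight by its period:
  t   CF        PV=CF/(1+0.00825)^t    t·PV
  1       100.00        99.1818        99.1818
  2       100.00        98.3702       196.7404
  3       100.00        97.5653       292.6958
  4       100.00        96.7670       387.0678
  5       100.00        95.9752       479.8758
  6       100.00        95.1898       571.1391
  7       100.00        94.4110       660.8767
  8       100.00        93.6384       749.1075
  9        12.50        11.6090       104.4813
  10   10,012.50     9,222.7455    92,227.4545
  Σ                 10,005.4531    95,768.6206
Price P = Σ PV = 10,005.4531.
Macaulay duration = Σ(t·PV) / P = 95,768.6206 / 10,005.4531 = 9.57164 half-year periods.
In years: 9.57164 / 2 = 4.78582 years.

4.7858 years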